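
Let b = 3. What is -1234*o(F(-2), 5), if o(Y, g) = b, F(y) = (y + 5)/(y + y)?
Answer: -3702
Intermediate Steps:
F(y) = (5 + y)/(2*y) (F(y) = (5 + y)/((2*y)) = (5 + y)*(1/(2*y)) = (5 + y)/(2*y))
o(Y, g) = 3
-1234*o(F(-2), 5) = -1234*3 = -3702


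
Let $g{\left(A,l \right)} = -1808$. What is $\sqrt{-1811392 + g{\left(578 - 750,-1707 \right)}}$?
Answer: $20 i \sqrt{4533} \approx 1346.6 i$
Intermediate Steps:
$\sqrt{-1811392 + g{\left(578 - 750,-1707 \right)}} = \sqrt{-1811392 - 1808} = \sqrt{-1813200} = 20 i \sqrt{4533}$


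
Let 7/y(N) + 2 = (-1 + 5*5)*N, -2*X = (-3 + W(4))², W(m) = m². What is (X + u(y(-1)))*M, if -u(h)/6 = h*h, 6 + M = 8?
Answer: -28708/169 ≈ -169.87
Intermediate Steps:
M = 2 (M = -6 + 8 = 2)
X = -169/2 (X = -(-3 + 4²)²/2 = -(-3 + 16)²/2 = -½*13² = -½*169 = -169/2 ≈ -84.500)
y(N) = 7/(-2 + 24*N) (y(N) = 7/(-2 + (-1 + 5*5)*N) = 7/(-2 + (-1 + 25)*N) = 7/(-2 + 24*N))
u(h) = -6*h² (u(h) = -6*h*h = -6*h²)
(X + u(y(-1)))*M = (-169/2 - 6*49/(4*(-1 + 12*(-1))²))*2 = (-169/2 - 6*49/(4*(-1 - 12)²))*2 = (-169/2 - 6*((7/2)/(-13))²)*2 = (-169/2 - 6*((7/2)*(-1/13))²)*2 = (-169/2 - 6*(-7/26)²)*2 = (-169/2 - 6*49/676)*2 = (-169/2 - 147/338)*2 = -14354/169*2 = -28708/169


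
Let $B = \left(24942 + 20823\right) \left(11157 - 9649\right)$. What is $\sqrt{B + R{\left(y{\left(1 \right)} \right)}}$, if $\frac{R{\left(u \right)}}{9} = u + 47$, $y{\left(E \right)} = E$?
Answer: $6 \sqrt{1917057} \approx 8307.5$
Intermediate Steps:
$R{\left(u \right)} = 423 + 9 u$ ($R{\left(u \right)} = 9 \left(u + 47\right) = 9 \left(47 + u\right) = 423 + 9 u$)
$B = 69013620$ ($B = 45765 \cdot 1508 = 69013620$)
$\sqrt{B + R{\left(y{\left(1 \right)} \right)}} = \sqrt{69013620 + \left(423 + 9 \cdot 1\right)} = \sqrt{69013620 + \left(423 + 9\right)} = \sqrt{69013620 + 432} = \sqrt{69014052} = 6 \sqrt{1917057}$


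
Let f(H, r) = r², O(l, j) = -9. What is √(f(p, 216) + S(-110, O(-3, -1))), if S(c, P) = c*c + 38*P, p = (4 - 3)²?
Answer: √58414 ≈ 241.69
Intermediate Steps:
p = 1 (p = 1² = 1)
S(c, P) = c² + 38*P
√(f(p, 216) + S(-110, O(-3, -1))) = √(216² + ((-110)² + 38*(-9))) = √(46656 + (12100 - 342)) = √(46656 + 11758) = √58414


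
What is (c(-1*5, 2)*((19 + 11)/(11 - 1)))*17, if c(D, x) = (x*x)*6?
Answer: 1224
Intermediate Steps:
c(D, x) = 6*x**2 (c(D, x) = x**2*6 = 6*x**2)
(c(-1*5, 2)*((19 + 11)/(11 - 1)))*17 = ((6*2**2)*((19 + 11)/(11 - 1)))*17 = ((6*4)*(30/10))*17 = (24*(30*(1/10)))*17 = (24*3)*17 = 72*17 = 1224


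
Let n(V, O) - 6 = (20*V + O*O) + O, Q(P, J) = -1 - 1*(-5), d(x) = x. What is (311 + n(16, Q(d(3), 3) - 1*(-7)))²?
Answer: 591361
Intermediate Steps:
Q(P, J) = 4 (Q(P, J) = -1 + 5 = 4)
n(V, O) = 6 + O + O² + 20*V (n(V, O) = 6 + ((20*V + O*O) + O) = 6 + ((20*V + O²) + O) = 6 + ((O² + 20*V) + O) = 6 + (O + O² + 20*V) = 6 + O + O² + 20*V)
(311 + n(16, Q(d(3), 3) - 1*(-7)))² = (311 + (6 + (4 - 1*(-7)) + (4 - 1*(-7))² + 20*16))² = (311 + (6 + (4 + 7) + (4 + 7)² + 320))² = (311 + (6 + 11 + 11² + 320))² = (311 + (6 + 11 + 121 + 320))² = (311 + 458)² = 769² = 591361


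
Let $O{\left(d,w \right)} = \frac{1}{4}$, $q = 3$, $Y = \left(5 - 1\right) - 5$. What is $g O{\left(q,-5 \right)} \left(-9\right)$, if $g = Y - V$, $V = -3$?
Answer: $- \frac{9}{2} \approx -4.5$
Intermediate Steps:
$Y = -1$ ($Y = 4 - 5 = -1$)
$O{\left(d,w \right)} = \frac{1}{4}$
$g = 2$ ($g = -1 - -3 = -1 + 3 = 2$)
$g O{\left(q,-5 \right)} \left(-9\right) = 2 \cdot \frac{1}{4} \left(-9\right) = \frac{1}{2} \left(-9\right) = - \frac{9}{2}$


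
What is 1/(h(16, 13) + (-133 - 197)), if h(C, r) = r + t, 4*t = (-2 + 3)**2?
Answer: -4/1267 ≈ -0.0031571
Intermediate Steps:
t = 1/4 (t = (-2 + 3)**2/4 = (1/4)*1**2 = (1/4)*1 = 1/4 ≈ 0.25000)
h(C, r) = 1/4 + r (h(C, r) = r + 1/4 = 1/4 + r)
1/(h(16, 13) + (-133 - 197)) = 1/((1/4 + 13) + (-133 - 197)) = 1/(53/4 - 330) = 1/(-1267/4) = -4/1267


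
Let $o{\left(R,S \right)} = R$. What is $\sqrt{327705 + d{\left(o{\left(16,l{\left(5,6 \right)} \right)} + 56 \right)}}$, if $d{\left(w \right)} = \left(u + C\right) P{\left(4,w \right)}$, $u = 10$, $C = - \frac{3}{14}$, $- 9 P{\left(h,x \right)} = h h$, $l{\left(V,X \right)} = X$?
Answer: $\frac{\sqrt{144510233}}{21} \approx 572.44$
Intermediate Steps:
$P{\left(h,x \right)} = - \frac{h^{2}}{9}$ ($P{\left(h,x \right)} = - \frac{h h}{9} = - \frac{h^{2}}{9}$)
$C = - \frac{3}{14}$ ($C = \left(-3\right) \frac{1}{14} = - \frac{3}{14} \approx -0.21429$)
$d{\left(w \right)} = - \frac{1096}{63}$ ($d{\left(w \right)} = \left(10 - \frac{3}{14}\right) \left(- \frac{4^{2}}{9}\right) = \frac{137 \left(\left(- \frac{1}{9}\right) 16\right)}{14} = \frac{137}{14} \left(- \frac{16}{9}\right) = - \frac{1096}{63}$)
$\sqrt{327705 + d{\left(o{\left(16,l{\left(5,6 \right)} \right)} + 56 \right)}} = \sqrt{327705 - \frac{1096}{63}} = \sqrt{\frac{20644319}{63}} = \frac{\sqrt{144510233}}{21}$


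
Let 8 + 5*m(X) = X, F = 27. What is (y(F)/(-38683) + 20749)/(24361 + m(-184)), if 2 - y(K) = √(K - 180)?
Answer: 4013167825/4704355679 + 15*I*√17/4704355679 ≈ 0.85308 + 1.3147e-8*I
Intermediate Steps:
m(X) = -8/5 + X/5
y(K) = 2 - √(-180 + K) (y(K) = 2 - √(K - 180) = 2 - √(-180 + K))
(y(F)/(-38683) + 20749)/(24361 + m(-184)) = ((2 - √(-180 + 27))/(-38683) + 20749)/(24361 + (-8/5 + (⅕)*(-184))) = ((2 - √(-153))*(-1/38683) + 20749)/(24361 + (-8/5 - 184/5)) = ((2 - 3*I*√17)*(-1/38683) + 20749)/(24361 - 192/5) = ((2 - 3*I*√17)*(-1/38683) + 20749)/(121613/5) = ((-2/38683 + 3*I*√17/38683) + 20749)*(5/121613) = (802633565/38683 + 3*I*√17/38683)*(5/121613) = 4013167825/4704355679 + 15*I*√17/4704355679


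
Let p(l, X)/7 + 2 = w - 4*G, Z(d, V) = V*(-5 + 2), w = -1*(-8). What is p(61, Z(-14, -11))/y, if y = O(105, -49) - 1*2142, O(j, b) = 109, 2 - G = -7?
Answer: 210/2033 ≈ 0.10330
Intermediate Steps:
G = 9 (G = 2 - 1*(-7) = 2 + 7 = 9)
w = 8
Z(d, V) = -3*V (Z(d, V) = V*(-3) = -3*V)
p(l, X) = -210 (p(l, X) = -14 + 7*(8 - 4*9) = -14 + 7*(8 - 36) = -14 + 7*(-28) = -14 - 196 = -210)
y = -2033 (y = 109 - 1*2142 = 109 - 2142 = -2033)
p(61, Z(-14, -11))/y = -210/(-2033) = -210*(-1/2033) = 210/2033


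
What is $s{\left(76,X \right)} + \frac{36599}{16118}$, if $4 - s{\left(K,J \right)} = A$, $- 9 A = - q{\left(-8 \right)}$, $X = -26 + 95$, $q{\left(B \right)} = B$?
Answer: $\frac{1038583}{145062} \approx 7.1596$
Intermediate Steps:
$X = 69$
$A = - \frac{8}{9}$ ($A = - \frac{\left(-1\right) \left(-8\right)}{9} = \left(- \frac{1}{9}\right) 8 = - \frac{8}{9} \approx -0.88889$)
$s{\left(K,J \right)} = \frac{44}{9}$ ($s{\left(K,J \right)} = 4 - - \frac{8}{9} = 4 + \frac{8}{9} = \frac{44}{9}$)
$s{\left(76,X \right)} + \frac{36599}{16118} = \frac{44}{9} + \frac{36599}{16118} = \frac{1038583}{145062}$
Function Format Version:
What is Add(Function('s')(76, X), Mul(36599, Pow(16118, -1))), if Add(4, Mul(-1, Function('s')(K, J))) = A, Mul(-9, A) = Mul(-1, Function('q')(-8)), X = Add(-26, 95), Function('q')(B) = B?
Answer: Rational(1038583, 145062) ≈ 7.1596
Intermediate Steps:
X = 69
A = Rational(-8, 9) (A = Mul(Rational(-1, 9), Mul(-1, -8)) = Mul(Rational(-1, 9), 8) = Rational(-8, 9) ≈ -0.88889)
Function('s')(K, J) = Rational(44, 9) (Function('s')(K, J) = Add(4, Mul(-1, Rational(-8, 9))) = Add(4, Rational(8, 9)) = Rational(44, 9))
Add(Function('s')(76, X), Mul(36599, Pow(16118, -1))) = Add(Rational(44, 9), Mul(36599, Pow(16118, -1))) = Add(Rational(44, 9), Mul(36599, Rational(1, 16118))) = Add(Rational(44, 9), Rational(36599, 16118)) = Rational(1038583, 145062)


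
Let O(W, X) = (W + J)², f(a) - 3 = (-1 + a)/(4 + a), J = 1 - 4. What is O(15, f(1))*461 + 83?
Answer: 66467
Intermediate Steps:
J = -3
f(a) = 3 + (-1 + a)/(4 + a)
O(W, X) = (-3 + W)² (O(W, X) = (W - 3)² = (-3 + W)²)
O(15, f(1))*461 + 83 = (-3 + 15)²*461 + 83 = 12²*461 + 83 = 144*461 + 83 = 66384 + 83 = 66467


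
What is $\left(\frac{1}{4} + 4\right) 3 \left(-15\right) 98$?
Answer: $- \frac{37485}{2} \approx -18743.0$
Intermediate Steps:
$\left(\frac{1}{4} + 4\right) 3 \left(-15\right) 98 = \frac{17}{4} \cdot 3 \left(-15\right) 98 = \frac{51}{4} \left(-15\right) 98 = \left(- \frac{765}{4}\right) 98 = - \frac{37485}{2}$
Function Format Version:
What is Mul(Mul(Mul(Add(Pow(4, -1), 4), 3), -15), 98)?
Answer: Rational(-37485, 2) ≈ -18743.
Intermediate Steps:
Mul(Mul(Mul(Add(Pow(4, -1), 4), 3), -15), 98) = Mul(Mul(Mul(Add(Rational(1, 4), 4), 3), -15), 98) = Mul(Mul(Mul(Rational(17, 4), 3), -15), 98) = Mul(Mul(Rational(51, 4), -15), 98) = Mul(Rational(-765, 4), 98) = Rational(-37485, 2)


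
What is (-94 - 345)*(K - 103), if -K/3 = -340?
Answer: -402563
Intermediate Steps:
K = 1020 (K = -3*(-340) = 1020)
(-94 - 345)*(K - 103) = (-94 - 345)*(1020 - 103) = -439*917 = -402563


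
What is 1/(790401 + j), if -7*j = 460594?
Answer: 7/5072213 ≈ 1.3801e-6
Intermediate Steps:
j = -460594/7 (j = -⅐*460594 = -460594/7 ≈ -65799.)
1/(790401 + j) = 1/(790401 - 460594/7) = 1/(5072213/7) = 7/5072213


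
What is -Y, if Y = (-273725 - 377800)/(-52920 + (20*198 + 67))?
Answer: -651525/48893 ≈ -13.326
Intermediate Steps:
Y = 651525/48893 (Y = -651525/(-52920 + (3960 + 67)) = -651525/(-52920 + 4027) = -651525/(-48893) = -651525*(-1/48893) = 651525/48893 ≈ 13.326)
-Y = -1*651525/48893 = -651525/48893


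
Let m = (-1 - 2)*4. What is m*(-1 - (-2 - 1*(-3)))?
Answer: 24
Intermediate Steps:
m = -12 (m = -3*4 = -12)
m*(-1 - (-2 - 1*(-3))) = -12*(-1 - (-2 - 1*(-3))) = -12*(-1 - (-2 + 3)) = -12*(-1 - 1*1) = -12*(-1 - 1) = -12*(-2) = 24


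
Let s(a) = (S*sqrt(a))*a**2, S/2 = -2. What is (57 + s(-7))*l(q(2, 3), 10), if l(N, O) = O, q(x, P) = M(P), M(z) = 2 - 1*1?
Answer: 570 - 1960*I*sqrt(7) ≈ 570.0 - 5185.7*I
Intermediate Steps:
M(z) = 1 (M(z) = 2 - 1 = 1)
q(x, P) = 1
S = -4 (S = 2*(-2) = -4)
s(a) = -4*a**(5/2) (s(a) = (-4*sqrt(a))*a**2 = -4*a**(5/2))
(57 + s(-7))*l(q(2, 3), 10) = (57 - 196*I*sqrt(7))*10 = 570 - 1960*I*sqrt(7)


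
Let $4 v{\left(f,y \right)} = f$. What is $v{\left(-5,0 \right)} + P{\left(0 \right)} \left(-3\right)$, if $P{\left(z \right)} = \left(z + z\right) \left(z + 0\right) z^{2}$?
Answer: $- \frac{5}{4} \approx -1.25$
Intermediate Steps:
$P{\left(z \right)} = 2 z^{4}$ ($P{\left(z \right)} = 2 z z z^{2} = 2 z^{2} z^{2} = 2 z^{4}$)
$v{\left(f,y \right)} = \frac{f}{4}$
$v{\left(-5,0 \right)} + P{\left(0 \right)} \left(-3\right) = \frac{1}{4} \left(-5\right) + 2 \cdot 0^{4} \left(-3\right) = - \frac{5}{4} + 2 \cdot 0 \left(-3\right) = - \frac{5}{4} + 0 \left(-3\right) = - \frac{5}{4} + 0 = - \frac{5}{4}$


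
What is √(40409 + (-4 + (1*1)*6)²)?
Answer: √40413 ≈ 201.03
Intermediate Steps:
√(40409 + (-4 + (1*1)*6)²) = √(40409 + (-4 + 1*6)²) = √(40409 + (-4 + 6)²) = √(40409 + 2²) = √(40409 + 4) = √40413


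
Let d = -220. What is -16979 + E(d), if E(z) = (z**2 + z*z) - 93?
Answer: 79728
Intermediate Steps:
E(z) = -93 + 2*z**2 (E(z) = (z**2 + z**2) - 93 = 2*z**2 - 93 = -93 + 2*z**2)
-16979 + E(d) = -16979 + (-93 + 2*(-220)**2) = -16979 + (-93 + 2*48400) = -16979 + (-93 + 96800) = -16979 + 96707 = 79728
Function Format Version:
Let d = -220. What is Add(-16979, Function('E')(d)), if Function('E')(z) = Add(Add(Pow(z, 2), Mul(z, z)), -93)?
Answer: 79728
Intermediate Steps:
Function('E')(z) = Add(-93, Mul(2, Pow(z, 2))) (Function('E')(z) = Add(Add(Pow(z, 2), Pow(z, 2)), -93) = Add(Mul(2, Pow(z, 2)), -93) = Add(-93, Mul(2, Pow(z, 2))))
Add(-16979, Function('E')(d)) = Add(-16979, Add(-93, Mul(2, Pow(-220, 2)))) = Add(-16979, Add(-93, Mul(2, 48400))) = Add(-16979, Add(-93, 96800)) = Add(-16979, 96707) = 79728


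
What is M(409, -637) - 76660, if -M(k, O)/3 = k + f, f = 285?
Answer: -78742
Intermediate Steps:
M(k, O) = -855 - 3*k (M(k, O) = -3*(k + 285) = -3*(285 + k) = -855 - 3*k)
M(409, -637) - 76660 = (-855 - 3*409) - 76660 = (-855 - 1227) - 76660 = -2082 - 76660 = -78742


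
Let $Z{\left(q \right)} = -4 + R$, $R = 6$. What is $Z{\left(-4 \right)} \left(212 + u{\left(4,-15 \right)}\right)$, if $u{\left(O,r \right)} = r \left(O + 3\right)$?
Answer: $214$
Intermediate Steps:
$Z{\left(q \right)} = 2$ ($Z{\left(q \right)} = -4 + 6 = 2$)
$u{\left(O,r \right)} = r \left(3 + O\right)$
$Z{\left(-4 \right)} \left(212 + u{\left(4,-15 \right)}\right) = 2 \left(212 - 15 \left(3 + 4\right)\right) = 2 \left(212 - 105\right) = 2 \cdot 107 = 214$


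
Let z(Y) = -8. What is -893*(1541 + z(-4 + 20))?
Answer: -1368969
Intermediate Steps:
-893*(1541 + z(-4 + 20)) = -893*(1541 - 8) = -893*1533 = -1368969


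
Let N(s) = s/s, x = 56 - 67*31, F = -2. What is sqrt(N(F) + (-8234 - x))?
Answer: 2*I*sqrt(1553) ≈ 78.816*I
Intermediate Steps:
x = -2021 (x = 56 - 2077 = -2021)
N(s) = 1
sqrt(N(F) + (-8234 - x)) = sqrt(1 + (-8234 - 1*(-2021))) = sqrt(1 + (-8234 + 2021)) = sqrt(1 - 6213) = sqrt(-6212) = 2*I*sqrt(1553)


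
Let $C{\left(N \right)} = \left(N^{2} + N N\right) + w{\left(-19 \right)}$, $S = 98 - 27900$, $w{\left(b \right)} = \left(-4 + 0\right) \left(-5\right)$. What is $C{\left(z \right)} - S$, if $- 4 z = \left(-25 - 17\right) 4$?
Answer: $31350$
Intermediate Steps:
$w{\left(b \right)} = 20$ ($w{\left(b \right)} = \left(-4\right) \left(-5\right) = 20$)
$S = -27802$ ($S = 98 - 27900 = -27802$)
$z = 42$ ($z = - \frac{\left(-25 - 17\right) 4}{4} = - \frac{\left(-42\right) 4}{4} = \left(- \frac{1}{4}\right) \left(-168\right) = 42$)
$C{\left(N \right)} = 20 + 2 N^{2}$ ($C{\left(N \right)} = \left(N^{2} + N N\right) + 20 = \left(N^{2} + N^{2}\right) + 20 = 2 N^{2} + 20 = 20 + 2 N^{2}$)
$C{\left(z \right)} - S = \left(20 + 2 \cdot 42^{2}\right) - -27802 = \left(20 + 2 \cdot 1764\right) + 27802 = \left(20 + 3528\right) + 27802 = 3548 + 27802 = 31350$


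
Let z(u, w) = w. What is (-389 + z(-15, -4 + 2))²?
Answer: 152881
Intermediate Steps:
(-389 + z(-15, -4 + 2))² = (-389 + (-4 + 2))² = (-389 - 2)² = (-391)² = 152881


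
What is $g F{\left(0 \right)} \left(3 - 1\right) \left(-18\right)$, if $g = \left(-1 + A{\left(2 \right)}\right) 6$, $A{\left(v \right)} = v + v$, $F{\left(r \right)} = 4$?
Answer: $-2592$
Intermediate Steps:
$A{\left(v \right)} = 2 v$
$g = 18$ ($g = \left(-1 + 2 \cdot 2\right) 6 = \left(-1 + 4\right) 6 = 3 \cdot 6 = 18$)
$g F{\left(0 \right)} \left(3 - 1\right) \left(-18\right) = 18 \cdot 4 \left(3 - 1\right) \left(-18\right) = 18 \cdot 4 \cdot 2 \left(-18\right) = 18 \cdot 8 \left(-18\right) = 144 \left(-18\right) = -2592$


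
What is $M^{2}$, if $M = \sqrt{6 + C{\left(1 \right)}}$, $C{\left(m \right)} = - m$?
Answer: $5$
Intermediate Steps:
$M = \sqrt{5}$ ($M = \sqrt{6 - 1} = \sqrt{5} \approx 2.2361$)
$M^{2} = \left(\sqrt{5}\right)^{2} = 5$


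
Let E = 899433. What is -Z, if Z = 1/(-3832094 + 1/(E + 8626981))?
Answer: 9526414/36506113930915 ≈ 2.6095e-7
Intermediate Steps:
Z = -9526414/36506113930915 (Z = 1/(-3832094 + 1/(899433 + 8626981)) = 1/(-3832094 + 1/9526414) = 1/(-36506113930915/9526414) = -9526414/36506113930915 ≈ -2.6095e-7)
-Z = -1*(-9526414/36506113930915) = 9526414/36506113930915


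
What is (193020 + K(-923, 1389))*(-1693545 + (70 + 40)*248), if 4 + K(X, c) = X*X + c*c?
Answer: -4955915336490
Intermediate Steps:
K(X, c) = -4 + X² + c² (K(X, c) = -4 + (X*X + c*c) = -4 + (X² + c²) = -4 + X² + c²)
(193020 + K(-923, 1389))*(-1693545 + (70 + 40)*248) = (193020 + (-4 + (-923)² + 1389²))*(-1693545 + (70 + 40)*248) = (193020 + (-4 + 851929 + 1929321))*(-1693545 + 110*248) = (193020 + 2781246)*(-1693545 + 27280) = 2974266*(-1666265) = -4955915336490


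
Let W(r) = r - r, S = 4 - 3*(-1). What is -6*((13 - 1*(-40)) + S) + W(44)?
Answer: -360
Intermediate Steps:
S = 7 (S = 4 + 3 = 7)
W(r) = 0
-6*((13 - 1*(-40)) + S) + W(44) = -6*((13 - 1*(-40)) + 7) + 0 = -6*((13 + 40) + 7) + 0 = -6*(53 + 7) + 0 = -6*60 + 0 = -360 + 0 = -360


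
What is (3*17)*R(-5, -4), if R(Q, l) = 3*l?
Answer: -612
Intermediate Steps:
(3*17)*R(-5, -4) = (3*17)*(3*(-4)) = 51*(-12) = -612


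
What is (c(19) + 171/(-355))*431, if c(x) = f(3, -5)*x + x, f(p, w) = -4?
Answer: -8794986/355 ≈ -24775.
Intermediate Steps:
c(x) = -3*x (c(x) = -4*x + x = -3*x)
(c(19) + 171/(-355))*431 = (-3*19 + 171/(-355))*431 = (-57 + 171*(-1/355))*431 = (-57 - 171/355)*431 = -20406/355*431 = -8794986/355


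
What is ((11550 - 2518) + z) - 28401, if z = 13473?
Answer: -5896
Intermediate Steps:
((11550 - 2518) + z) - 28401 = ((11550 - 2518) + 13473) - 28401 = (9032 + 13473) - 28401 = 22505 - 28401 = -5896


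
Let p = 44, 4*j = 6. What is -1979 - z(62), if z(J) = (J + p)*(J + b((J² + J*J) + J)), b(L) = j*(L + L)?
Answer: -2473051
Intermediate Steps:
j = 3/2 (j = (¼)*6 = 3/2 ≈ 1.5000)
b(L) = 3*L (b(L) = 3*(L + L)/2 = 3*(2*L)/2 = 3*L)
z(J) = (44 + J)*(4*J + 6*J²) (z(J) = (J + 44)*(J + 3*((J² + J*J) + J)) = (44 + J)*(J + 3*((J² + J²) + J)) = (44 + J)*(J + 3*(2*J² + J)) = (44 + J)*(J + 3*(J + 2*J²)) = (44 + J)*(J + (3*J + 6*J²)) = (44 + J)*(4*J + 6*J²))
-1979 - z(62) = -1979 - 2*62*(88 + 3*62² + 134*62) = -1979 - 2*62*(88 + 3*3844 + 8308) = -1979 - 2*62*(88 + 11532 + 8308) = -1979 - 2*62*19928 = -1979 - 1*2471072 = -1979 - 2471072 = -2473051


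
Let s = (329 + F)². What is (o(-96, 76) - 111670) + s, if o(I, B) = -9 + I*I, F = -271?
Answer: -99099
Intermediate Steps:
o(I, B) = -9 + I²
s = 3364 (s = (329 - 271)² = 58² = 3364)
(o(-96, 76) - 111670) + s = ((-9 + (-96)²) - 111670) + 3364 = ((-9 + 9216) - 111670) + 3364 = (9207 - 111670) + 3364 = -102463 + 3364 = -99099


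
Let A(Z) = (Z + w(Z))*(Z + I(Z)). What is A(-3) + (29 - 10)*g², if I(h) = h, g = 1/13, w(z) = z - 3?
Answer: 9145/169 ≈ 54.112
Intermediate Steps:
w(z) = -3 + z
g = 1/13 ≈ 0.076923
A(Z) = 2*Z*(-3 + 2*Z) (A(Z) = (Z + (-3 + Z))*(Z + Z) = (-3 + 2*Z)*(2*Z) = 2*Z*(-3 + 2*Z))
A(-3) + (29 - 10)*g² = 2*(-3)*(-3 + 2*(-3)) + (29 - 10)*(1/13)² = 2*(-3)*(-3 - 6) + 19*(1/169) = 2*(-3)*(-9) + 19/169 = 54 + 19/169 = 9145/169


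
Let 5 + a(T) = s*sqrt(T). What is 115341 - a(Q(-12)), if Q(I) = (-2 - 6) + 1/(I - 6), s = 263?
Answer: 115346 - 263*I*sqrt(290)/6 ≈ 1.1535e+5 - 746.46*I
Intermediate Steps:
Q(I) = -8 + 1/(-6 + I)
a(T) = -5 + 263*sqrt(T)
115341 - a(Q(-12)) = 115341 - (-5 + 263*sqrt((49 - 8*(-12))/(-6 - 12))) = 115341 - (-5 + 263*sqrt((49 + 96)/(-18))) = 115341 - (-5 + 263*sqrt(-1/18*145)) = 115341 - (-5 + 263*sqrt(-145/18)) = 115341 - (-5 + 263*(I*sqrt(290)/6)) = 115341 - (-5 + 263*I*sqrt(290)/6) = 115341 + (5 - 263*I*sqrt(290)/6) = 115346 - 263*I*sqrt(290)/6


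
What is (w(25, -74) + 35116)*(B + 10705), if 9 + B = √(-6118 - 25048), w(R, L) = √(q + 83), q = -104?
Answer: (10696 + I*√31166)*(35116 + I*√21) ≈ 3.756e+8 + 6.2484e+6*I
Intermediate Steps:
w(R, L) = I*√21 (w(R, L) = √(-104 + 83) = √(-21) = I*√21)
B = -9 + I*√31166 (B = -9 + √(-6118 - 25048) = -9 + √(-31166) = -9 + I*√31166 ≈ -9.0 + 176.54*I)
(w(25, -74) + 35116)*(B + 10705) = (I*√21 + 35116)*((-9 + I*√31166) + 10705) = (35116 + I*√21)*(10696 + I*√31166) = (10696 + I*√31166)*(35116 + I*√21)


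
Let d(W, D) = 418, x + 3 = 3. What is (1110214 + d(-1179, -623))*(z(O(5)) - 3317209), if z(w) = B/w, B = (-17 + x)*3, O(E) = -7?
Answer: -25789332620384/7 ≈ -3.6842e+12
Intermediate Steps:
x = 0 (x = -3 + 3 = 0)
B = -51 (B = (-17 + 0)*3 = -17*3 = -51)
z(w) = -51/w
(1110214 + d(-1179, -623))*(z(O(5)) - 3317209) = (1110214 + 418)*(-51/(-7) - 3317209) = 1110632*(-51*(-⅐) - 3317209) = 1110632*(51/7 - 3317209) = 1110632*(-23220412/7) = -25789332620384/7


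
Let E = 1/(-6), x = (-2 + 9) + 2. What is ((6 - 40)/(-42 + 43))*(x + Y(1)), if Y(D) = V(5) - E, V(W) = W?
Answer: -1445/3 ≈ -481.67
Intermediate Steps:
x = 9 (x = 7 + 2 = 9)
E = -⅙ ≈ -0.16667
Y(D) = 31/6 (Y(D) = 5 - 1*(-⅙) = 5 + ⅙ = 31/6)
((6 - 40)/(-42 + 43))*(x + Y(1)) = ((6 - 40)/(-42 + 43))*(9 + 31/6) = -34/1*(85/6) = -34*1*(85/6) = -34*85/6 = -1445/3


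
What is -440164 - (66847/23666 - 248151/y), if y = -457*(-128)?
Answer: -666680811225/1514624 ≈ -4.4016e+5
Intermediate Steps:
y = 58496
-440164 - (66847/23666 - 248151/y) = -440164 - (66847/23666 - 248151/58496) = -440164 - (66847*(1/23666) - 248151*1/58496) = -440164 - (66847/23666 - 543/128) = -440164 - 1*(-2147111/1514624) = -440164 + 2147111/1514624 = -666680811225/1514624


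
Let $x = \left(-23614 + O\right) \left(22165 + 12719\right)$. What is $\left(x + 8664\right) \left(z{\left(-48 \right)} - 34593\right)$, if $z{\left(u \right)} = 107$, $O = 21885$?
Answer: $2079704853192$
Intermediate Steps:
$x = -60314436$ ($x = \left(-23614 + 21885\right) \left(22165 + 12719\right) = \left(-1729\right) 34884 = -60314436$)
$\left(x + 8664\right) \left(z{\left(-48 \right)} - 34593\right) = \left(-60314436 + 8664\right) \left(107 - 34593\right) = \left(-60305772\right) \left(-34486\right) = 2079704853192$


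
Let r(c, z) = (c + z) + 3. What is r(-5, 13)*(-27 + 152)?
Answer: 1375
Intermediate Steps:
r(c, z) = 3 + c + z
r(-5, 13)*(-27 + 152) = (3 - 5 + 13)*(-27 + 152) = 11*125 = 1375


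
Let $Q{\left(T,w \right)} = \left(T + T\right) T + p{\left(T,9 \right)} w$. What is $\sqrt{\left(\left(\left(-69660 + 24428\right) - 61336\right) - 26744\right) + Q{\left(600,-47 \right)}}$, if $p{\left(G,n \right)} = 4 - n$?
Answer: $\sqrt{586923} \approx 766.11$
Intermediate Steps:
$Q{\left(T,w \right)} = - 5 w + 2 T^{2}$ ($Q{\left(T,w \right)} = \left(T + T\right) T + \left(4 - 9\right) w = 2 T T + \left(4 - 9\right) w = 2 T^{2} - 5 w = - 5 w + 2 T^{2}$)
$\sqrt{\left(\left(\left(-69660 + 24428\right) - 61336\right) - 26744\right) + Q{\left(600,-47 \right)}} = \sqrt{\left(\left(\left(-69660 + 24428\right) - 61336\right) - 26744\right) - \left(-235 - 2 \cdot 600^{2}\right)} = \sqrt{\left(\left(-45232 - 61336\right) - 26744\right) + \left(235 + 2 \cdot 360000\right)} = \sqrt{\left(-106568 - 26744\right) + \left(235 + 720000\right)} = \sqrt{-133312 + 720235} = \sqrt{586923}$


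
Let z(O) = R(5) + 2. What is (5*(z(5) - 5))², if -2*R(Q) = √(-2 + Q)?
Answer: 975/4 + 75*√3 ≈ 373.65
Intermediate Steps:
R(Q) = -√(-2 + Q)/2
z(O) = 2 - √3/2 (z(O) = -√(-2 + 5)/2 + 2 = -√3/2 + 2 = 2 - √3/2)
(5*(z(5) - 5))² = (5*((2 - √3/2) - 5))² = (5*(-3 - √3/2))² = (-15 - 5*√3/2)²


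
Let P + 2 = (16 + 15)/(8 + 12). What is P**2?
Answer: 81/400 ≈ 0.20250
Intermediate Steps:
P = -9/20 (P = -2 + (16 + 15)/(8 + 12) = -2 + 31/20 = -9/20 ≈ -0.45000)
P**2 = (-9/20)**2 = 81/400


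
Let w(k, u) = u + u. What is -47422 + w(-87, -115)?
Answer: -47652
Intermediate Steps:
w(k, u) = 2*u
-47422 + w(-87, -115) = -47422 + 2*(-115) = -47422 - 230 = -47652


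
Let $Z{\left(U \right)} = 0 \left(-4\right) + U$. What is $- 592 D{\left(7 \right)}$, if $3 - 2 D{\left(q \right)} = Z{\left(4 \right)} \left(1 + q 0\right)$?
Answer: $296$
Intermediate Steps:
$Z{\left(U \right)} = U$ ($Z{\left(U \right)} = 0 + U = U$)
$D{\left(q \right)} = - \frac{1}{2}$ ($D{\left(q \right)} = \frac{3}{2} - \frac{4 \left(1 + q 0\right)}{2} = \frac{3}{2} - \frac{4 \left(1 + 0\right)}{2} = \frac{3}{2} - \frac{4 \cdot 1}{2} = \frac{3}{2} - 2 = - \frac{1}{2}$)
$- 592 D{\left(7 \right)} = \left(-592\right) \left(- \frac{1}{2}\right) = 296$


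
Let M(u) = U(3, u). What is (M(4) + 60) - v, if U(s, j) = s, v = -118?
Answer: 181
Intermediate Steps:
M(u) = 3
(M(4) + 60) - v = (3 + 60) - 1*(-118) = 63 + 118 = 181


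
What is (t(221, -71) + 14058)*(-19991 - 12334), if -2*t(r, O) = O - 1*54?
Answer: -912890325/2 ≈ -4.5644e+8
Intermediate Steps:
t(r, O) = 27 - O/2 (t(r, O) = -(O - 1*54)/2 = -(O - 54)/2 = -(-54 + O)/2 = 27 - O/2)
(t(221, -71) + 14058)*(-19991 - 12334) = ((27 - ½*(-71)) + 14058)*(-19991 - 12334) = ((27 + 71/2) + 14058)*(-32325) = (125/2 + 14058)*(-32325) = (28241/2)*(-32325) = -912890325/2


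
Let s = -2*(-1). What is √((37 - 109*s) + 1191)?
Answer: √1010 ≈ 31.780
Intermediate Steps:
s = 2
√((37 - 109*s) + 1191) = √((37 - 109*2) + 1191) = √((37 - 218) + 1191) = √(-181 + 1191) = √1010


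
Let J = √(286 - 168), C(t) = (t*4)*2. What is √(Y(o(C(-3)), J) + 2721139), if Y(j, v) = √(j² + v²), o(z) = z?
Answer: √(2721139 + √694) ≈ 1649.6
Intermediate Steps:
C(t) = 8*t (C(t) = (4*t)*2 = 8*t)
J = √118 ≈ 10.863
√(Y(o(C(-3)), J) + 2721139) = √(√((8*(-3))² + (√118)²) + 2721139) = √(√((-24)² + 118) + 2721139) = √(√(576 + 118) + 2721139) = √(√694 + 2721139) = √(2721139 + √694)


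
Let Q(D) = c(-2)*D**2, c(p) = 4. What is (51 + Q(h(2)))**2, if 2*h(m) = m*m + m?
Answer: 7569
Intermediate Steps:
h(m) = m/2 + m**2/2 (h(m) = (m*m + m)/2 = (m**2 + m)/2 = (m + m**2)/2 = m/2 + m**2/2)
Q(D) = 4*D**2
(51 + Q(h(2)))**2 = (51 + 4*((1/2)*2*(1 + 2))**2)**2 = (51 + 4*((1/2)*2*3)**2)**2 = (51 + 4*3**2)**2 = (51 + 4*9)**2 = (51 + 36)**2 = 87**2 = 7569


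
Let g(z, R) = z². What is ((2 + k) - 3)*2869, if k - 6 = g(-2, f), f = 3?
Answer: 25821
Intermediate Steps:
k = 10 (k = 6 + (-2)² = 6 + 4 = 10)
((2 + k) - 3)*2869 = ((2 + 10) - 3)*2869 = (12 - 3)*2869 = 9*2869 = 25821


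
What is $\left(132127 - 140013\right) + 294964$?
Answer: $287078$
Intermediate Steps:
$\left(132127 - 140013\right) + 294964 = -7886 + 294964 = 287078$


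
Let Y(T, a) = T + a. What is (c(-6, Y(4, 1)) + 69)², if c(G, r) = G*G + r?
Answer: 12100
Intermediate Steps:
c(G, r) = r + G² (c(G, r) = G² + r = r + G²)
(c(-6, Y(4, 1)) + 69)² = (((4 + 1) + (-6)²) + 69)² = ((5 + 36) + 69)² = (41 + 69)² = 110² = 12100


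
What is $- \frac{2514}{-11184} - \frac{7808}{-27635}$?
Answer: $\frac{26133177}{51511640} \approx 0.50733$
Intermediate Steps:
$- \frac{2514}{-11184} - \frac{7808}{-27635} = \left(-2514\right) \left(- \frac{1}{11184}\right) - - \frac{7808}{27635} = \frac{419}{1864} + \frac{7808}{27635} = \frac{26133177}{51511640}$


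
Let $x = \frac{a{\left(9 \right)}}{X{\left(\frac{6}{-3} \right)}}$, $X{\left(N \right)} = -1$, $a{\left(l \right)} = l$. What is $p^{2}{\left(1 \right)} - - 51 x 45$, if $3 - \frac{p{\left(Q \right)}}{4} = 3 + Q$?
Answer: $-20639$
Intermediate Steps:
$x = -9$ ($x = \frac{9}{-1} = 9 \left(-1\right) = -9$)
$p{\left(Q \right)} = - 4 Q$ ($p{\left(Q \right)} = 12 - 4 \left(3 + Q\right) = 12 - \left(12 + 4 Q\right) = - 4 Q$)
$p^{2}{\left(1 \right)} - - 51 x 45 = \left(\left(-4\right) 1\right)^{2} - \left(-51\right) \left(-9\right) 45 = \left(-4\right)^{2} - 459 \cdot 45 = 16 - 20655 = -20639$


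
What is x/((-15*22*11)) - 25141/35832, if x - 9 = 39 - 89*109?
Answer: 42437411/21678360 ≈ 1.9576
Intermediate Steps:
x = -9653 (x = 9 + (39 - 89*109) = 9 + (39 - 9701) = 9 - 9662 = -9653)
x/((-15*22*11)) - 25141/35832 = -9653/(-15*22*11) - 25141/35832 = -9653/((-330*11)) - 25141*1/35832 = -9653/(-3630) - 25141/35832 = -9653*(-1/3630) - 25141/35832 = 9653/3630 - 25141/35832 = 42437411/21678360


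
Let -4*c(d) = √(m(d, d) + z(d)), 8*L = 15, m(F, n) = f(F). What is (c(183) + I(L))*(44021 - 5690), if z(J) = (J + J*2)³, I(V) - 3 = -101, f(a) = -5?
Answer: -3756438 - 38331*√41367286/2 ≈ -1.2702e+8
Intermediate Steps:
m(F, n) = -5
L = 15/8 (L = (⅛)*15 = 15/8 ≈ 1.8750)
I(V) = -98 (I(V) = 3 - 101 = -98)
z(J) = 27*J³ (z(J) = (J + 2*J)³ = (3*J)³ = 27*J³)
c(d) = -√(-5 + 27*d³)/4
(c(183) + I(L))*(44021 - 5690) = (-√(-5 + 27*183³)/4 - 98)*(44021 - 5690) = (-√(-5 + 27*6128487)/4 - 98)*38331 = (-√(-5 + 165469149)/4 - 98)*38331 = (-√41367286/2 - 98)*38331 = (-98 - √41367286/2)*38331 = -3756438 - 38331*√41367286/2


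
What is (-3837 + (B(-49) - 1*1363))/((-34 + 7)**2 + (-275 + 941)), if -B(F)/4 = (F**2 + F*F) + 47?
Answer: -24596/1395 ≈ -17.632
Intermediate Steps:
B(F) = -188 - 8*F**2 (B(F) = -4*((F**2 + F*F) + 47) = -4*((F**2 + F**2) + 47) = -4*(2*F**2 + 47) = -4*(47 + 2*F**2) = -188 - 8*F**2)
(-3837 + (B(-49) - 1*1363))/((-34 + 7)**2 + (-275 + 941)) = (-3837 + ((-188 - 8*(-49)**2) - 1*1363))/((-34 + 7)**2 + (-275 + 941)) = (-3837 + ((-188 - 8*2401) - 1363))/((-27)**2 + 666) = (-3837 + ((-188 - 19208) - 1363))/(729 + 666) = (-3837 + (-19396 - 1363))/1395 = (-3837 - 20759)*(1/1395) = -24596*1/1395 = -24596/1395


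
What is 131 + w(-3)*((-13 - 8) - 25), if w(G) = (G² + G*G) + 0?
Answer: -697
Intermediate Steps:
w(G) = 2*G² (w(G) = (G² + G²) + 0 = 2*G² + 0 = 2*G²)
131 + w(-3)*((-13 - 8) - 25) = 131 + (2*(-3)²)*((-13 - 8) - 25) = 131 + (2*9)*(-21 - 25) = 131 + 18*(-46) = 131 - 828 = -697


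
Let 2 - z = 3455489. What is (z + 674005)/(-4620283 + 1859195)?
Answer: 126431/125504 ≈ 1.0074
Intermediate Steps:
z = -3455487 (z = 2 - 1*3455489 = 2 - 3455489 = -3455487)
(z + 674005)/(-4620283 + 1859195) = (-3455487 + 674005)/(-4620283 + 1859195) = -2781482/(-2761088) = -2781482*(-1/2761088) = 126431/125504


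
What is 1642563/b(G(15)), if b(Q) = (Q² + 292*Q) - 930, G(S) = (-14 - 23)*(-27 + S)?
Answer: 182507/36206 ≈ 5.0408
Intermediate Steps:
G(S) = 999 - 37*S (G(S) = -37*(-27 + S) = 999 - 37*S)
b(Q) = -930 + Q² + 292*Q
1642563/b(G(15)) = 1642563/(-930 + (999 - 37*15)² + 292*(999 - 37*15)) = 1642563/(-930 + (999 - 555)² + 292*(999 - 555)) = 1642563/(-930 + 444² + 292*444) = 1642563/(-930 + 197136 + 129648) = 1642563/325854 = 1642563*(1/325854) = 182507/36206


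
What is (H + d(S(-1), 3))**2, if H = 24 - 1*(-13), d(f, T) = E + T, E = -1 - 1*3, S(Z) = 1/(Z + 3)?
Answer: 1296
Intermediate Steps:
S(Z) = 1/(3 + Z)
E = -4 (E = -1 - 3 = -4)
d(f, T) = -4 + T
H = 37 (H = 24 + 13 = 37)
(H + d(S(-1), 3))**2 = (37 + (-4 + 3))**2 = (37 - 1)**2 = 36**2 = 1296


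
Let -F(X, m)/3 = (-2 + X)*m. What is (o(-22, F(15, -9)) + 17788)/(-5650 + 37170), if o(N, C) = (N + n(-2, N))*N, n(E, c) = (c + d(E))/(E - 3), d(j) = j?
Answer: 5677/9850 ≈ 0.57635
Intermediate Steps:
F(X, m) = -3*m*(-2 + X) (F(X, m) = -3*(-2 + X)*m = -3*m*(-2 + X))
n(E, c) = (E + c)/(-3 + E) (n(E, c) = (c + E)/(E - 3) = (E + c)/(-3 + E))
o(N, C) = N*(2/5 + 4*N/5) (o(N, C) = (N + (-2 + N)/(-3 - 2))*N = (N + (-2 + N)/(-5))*N = (N - (-2 + N)/5)*N = (N + (2/5 - N/5))*N = (2/5 + 4*N/5)*N = N*(2/5 + 4*N/5))
(o(-22, F(15, -9)) + 17788)/(-5650 + 37170) = ((2/5)*(-22)*(1 + 2*(-22)) + 17788)/(-5650 + 37170) = ((2/5)*(-22)*(1 - 44) + 17788)/31520 = ((2/5)*(-22)*(-43) + 17788)*(1/31520) = (1892/5 + 17788)*(1/31520) = (90832/5)*(1/31520) = 5677/9850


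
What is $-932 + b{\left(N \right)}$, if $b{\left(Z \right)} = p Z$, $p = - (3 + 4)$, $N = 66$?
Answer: $-1394$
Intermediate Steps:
$p = -7$ ($p = \left(-1\right) 7 = -7$)
$b{\left(Z \right)} = - 7 Z$
$-932 + b{\left(N \right)} = -932 - 462 = -1394$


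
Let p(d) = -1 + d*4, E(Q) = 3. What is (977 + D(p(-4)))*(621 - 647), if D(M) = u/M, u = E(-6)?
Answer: -431756/17 ≈ -25397.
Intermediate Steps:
u = 3
p(d) = -1 + 4*d
D(M) = 3/M
(977 + D(p(-4)))*(621 - 647) = (977 + 3/(-1 + 4*(-4)))*(621 - 647) = (977 + 3/(-1 - 16))*(-26) = (977 + 3/(-17))*(-26) = (977 + 3*(-1/17))*(-26) = (977 - 3/17)*(-26) = (16606/17)*(-26) = -431756/17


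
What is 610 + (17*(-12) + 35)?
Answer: 441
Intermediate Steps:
610 + (17*(-12) + 35) = 610 + (-204 + 35) = 610 - 169 = 441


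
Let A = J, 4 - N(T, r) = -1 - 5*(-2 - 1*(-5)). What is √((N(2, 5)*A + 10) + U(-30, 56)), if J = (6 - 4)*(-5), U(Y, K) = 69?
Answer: 11*I ≈ 11.0*I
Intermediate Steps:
J = -10 (J = 2*(-5) = -10)
N(T, r) = 20 (N(T, r) = 4 - (-1 - 5*(-2 - 1*(-5))) = 4 - (-1 - 5*(-2 + 5)) = 4 - (-1 - 5*3) = 4 - (-1 - 15) = 4 - 1*(-16) = 4 + 16 = 20)
A = -10
√((N(2, 5)*A + 10) + U(-30, 56)) = √((20*(-10) + 10) + 69) = √((-200 + 10) + 69) = √(-190 + 69) = √(-121) = 11*I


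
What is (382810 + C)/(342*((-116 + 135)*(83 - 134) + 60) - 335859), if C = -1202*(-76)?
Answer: -12158/16583 ≈ -0.73316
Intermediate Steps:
C = 91352
(382810 + C)/(342*((-116 + 135)*(83 - 134) + 60) - 335859) = (382810 + 91352)/(342*((-116 + 135)*(83 - 134) + 60) - 335859) = 474162/(342*(19*(-51) + 60) - 335859) = 474162/(342*(-969 + 60) - 335859) = 474162/(342*(-909) - 335859) = 474162/(-310878 - 335859) = 474162/(-646737) = 474162*(-1/646737) = -12158/16583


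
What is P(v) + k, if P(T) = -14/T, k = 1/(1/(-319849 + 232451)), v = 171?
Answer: -14945072/171 ≈ -87398.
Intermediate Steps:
k = -87398 (k = 1/(1/(-87398)) = 1/(-1/87398) = -87398)
P(v) + k = -14/171 - 87398 = -14945072/171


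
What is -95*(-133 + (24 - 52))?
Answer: 15295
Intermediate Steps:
-95*(-133 + (24 - 52)) = -95*(-133 - 28) = -95*(-161) = 15295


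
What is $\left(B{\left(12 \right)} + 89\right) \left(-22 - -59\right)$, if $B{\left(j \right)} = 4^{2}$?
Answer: $3885$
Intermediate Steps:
$B{\left(j \right)} = 16$
$\left(B{\left(12 \right)} + 89\right) \left(-22 - -59\right) = \left(16 + 89\right) \left(-22 - -59\right) = 105 \left(-22 + 59\right) = 105 \cdot 37 = 3885$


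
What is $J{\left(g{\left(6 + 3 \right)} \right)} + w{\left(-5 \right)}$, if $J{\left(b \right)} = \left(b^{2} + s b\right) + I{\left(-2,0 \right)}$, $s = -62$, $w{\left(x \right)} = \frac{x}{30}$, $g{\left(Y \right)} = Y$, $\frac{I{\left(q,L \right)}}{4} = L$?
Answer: $- \frac{2863}{6} \approx -477.17$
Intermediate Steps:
$I{\left(q,L \right)} = 4 L$
$w{\left(x \right)} = \frac{x}{30}$ ($w{\left(x \right)} = x \frac{1}{30} = \frac{x}{30}$)
$J{\left(b \right)} = b^{2} - 62 b$ ($J{\left(b \right)} = \left(b^{2} - 62 b\right) + 4 \cdot 0 = \left(b^{2} - 62 b\right) + 0 = b^{2} - 62 b$)
$J{\left(g{\left(6 + 3 \right)} \right)} + w{\left(-5 \right)} = \left(6 + 3\right) \left(-62 + \left(6 + 3\right)\right) + \frac{1}{30} \left(-5\right) = 9 \left(-62 + 9\right) - \frac{1}{6} = 9 \left(-53\right) - \frac{1}{6} = -477 - \frac{1}{6} = - \frac{2863}{6}$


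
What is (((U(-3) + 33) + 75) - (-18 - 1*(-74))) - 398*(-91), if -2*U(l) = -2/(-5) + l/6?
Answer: 725401/20 ≈ 36270.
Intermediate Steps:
U(l) = -1/5 - l/12 (U(l) = -(-2/(-5) + l/6)/2 = -(-2*(-1/5) + l*(1/6))/2 = -(2/5 + l/6)/2 = -1/5 - l/12)
(((U(-3) + 33) + 75) - (-18 - 1*(-74))) - 398*(-91) = ((((-1/5 - 1/12*(-3)) + 33) + 75) - (-18 - 1*(-74))) - 398*(-91) = ((((-1/5 + 1/4) + 33) + 75) - (-18 + 74)) + 36218 = (((1/20 + 33) + 75) - 1*56) + 36218 = ((661/20 + 75) - 56) + 36218 = (2161/20 - 56) + 36218 = 1041/20 + 36218 = 725401/20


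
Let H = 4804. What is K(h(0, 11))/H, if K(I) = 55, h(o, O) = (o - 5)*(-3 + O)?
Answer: 55/4804 ≈ 0.011449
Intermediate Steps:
h(o, O) = (-5 + o)*(-3 + O)
K(h(0, 11))/H = 55/4804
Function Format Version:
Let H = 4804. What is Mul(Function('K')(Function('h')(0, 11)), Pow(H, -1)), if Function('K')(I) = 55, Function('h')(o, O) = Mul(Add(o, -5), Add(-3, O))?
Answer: Rational(55, 4804) ≈ 0.011449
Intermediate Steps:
Function('h')(o, O) = Mul(Add(-5, o), Add(-3, O))
Mul(Function('K')(Function('h')(0, 11)), Pow(H, -1)) = Mul(55, Pow(4804, -1)) = Mul(55, Rational(1, 4804)) = Rational(55, 4804)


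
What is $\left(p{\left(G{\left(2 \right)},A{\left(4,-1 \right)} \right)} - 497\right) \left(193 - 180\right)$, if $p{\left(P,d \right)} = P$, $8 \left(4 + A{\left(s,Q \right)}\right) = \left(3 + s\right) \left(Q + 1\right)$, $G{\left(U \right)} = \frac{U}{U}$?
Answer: $-6448$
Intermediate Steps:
$G{\left(U \right)} = 1$
$A{\left(s,Q \right)} = -4 + \frac{\left(1 + Q\right) \left(3 + s\right)}{8}$ ($A{\left(s,Q \right)} = -4 + \frac{\left(3 + s\right) \left(Q + 1\right)}{8} = -4 + \frac{\left(3 + s\right) \left(1 + Q\right)}{8} = -4 + \frac{\left(1 + Q\right) \left(3 + s\right)}{8}$)
$\left(p{\left(G{\left(2 \right)},A{\left(4,-1 \right)} \right)} - 497\right) \left(193 - 180\right) = \left(1 - 497\right) \left(193 - 180\right) = - 496 \left(193 - 180\right) = \left(-496\right) 13 = -6448$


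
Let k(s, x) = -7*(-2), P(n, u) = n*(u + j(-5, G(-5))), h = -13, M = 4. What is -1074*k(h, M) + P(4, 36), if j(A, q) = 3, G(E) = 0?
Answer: -14880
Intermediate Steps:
P(n, u) = n*(3 + u) (P(n, u) = n*(u + 3) = n*(3 + u))
k(s, x) = 14
-1074*k(h, M) + P(4, 36) = -1074*14 + 4*(3 + 36) = -15036 + 4*39 = -15036 + 156 = -14880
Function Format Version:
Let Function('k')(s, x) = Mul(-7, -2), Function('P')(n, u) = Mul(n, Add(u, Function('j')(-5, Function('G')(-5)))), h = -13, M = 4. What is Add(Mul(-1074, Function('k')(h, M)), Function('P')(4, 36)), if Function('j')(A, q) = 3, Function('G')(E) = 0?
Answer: -14880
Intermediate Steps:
Function('P')(n, u) = Mul(n, Add(3, u)) (Function('P')(n, u) = Mul(n, Add(u, 3)) = Mul(n, Add(3, u)))
Function('k')(s, x) = 14
Add(Mul(-1074, Function('k')(h, M)), Function('P')(4, 36)) = Add(Mul(-1074, 14), Mul(4, Add(3, 36))) = Add(-15036, Mul(4, 39)) = Add(-15036, 156) = -14880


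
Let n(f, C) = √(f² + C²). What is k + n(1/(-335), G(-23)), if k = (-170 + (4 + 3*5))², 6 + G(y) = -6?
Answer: 22801 + √16160401/335 ≈ 22813.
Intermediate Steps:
G(y) = -12 (G(y) = -6 - 6 = -12)
n(f, C) = √(C² + f²)
k = 22801 (k = (-170 + (4 + 15))² = (-170 + 19)² = (-151)² = 22801)
k + n(1/(-335), G(-23)) = 22801 + √((-12)² + (1/(-335))²) = 22801 + √(144 + (-1/335)²) = 22801 + √(144 + 1/112225) = 22801 + √(16160401/112225) = 22801 + √16160401/335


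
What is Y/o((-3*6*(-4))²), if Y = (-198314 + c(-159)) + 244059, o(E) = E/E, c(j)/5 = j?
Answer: 44950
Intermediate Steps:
c(j) = 5*j
o(E) = 1
Y = 44950 (Y = (-198314 + 5*(-159)) + 244059 = (-198314 - 795) + 244059 = -199109 + 244059 = 44950)
Y/o((-3*6*(-4))²) = 44950/1 = 44950*1 = 44950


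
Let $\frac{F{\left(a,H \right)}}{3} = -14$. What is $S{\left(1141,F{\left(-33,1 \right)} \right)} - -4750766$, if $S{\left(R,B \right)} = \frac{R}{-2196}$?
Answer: $\frac{10432680995}{2196} \approx 4.7508 \cdot 10^{6}$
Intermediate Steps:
$F{\left(a,H \right)} = -42$ ($F{\left(a,H \right)} = 3 \left(-14\right) = -42$)
$S{\left(R,B \right)} = - \frac{R}{2196}$ ($S{\left(R,B \right)} = R \left(- \frac{1}{2196}\right) = - \frac{R}{2196}$)
$S{\left(1141,F{\left(-33,1 \right)} \right)} - -4750766 = \left(- \frac{1}{2196}\right) 1141 - -4750766 = - \frac{1141}{2196} + 4750766 = \frac{10432680995}{2196}$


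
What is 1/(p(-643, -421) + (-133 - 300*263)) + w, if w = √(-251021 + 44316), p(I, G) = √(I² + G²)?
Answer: -79033/6245624399 - √590690/6245624399 - 10*I*√721224081232505/6245624399 + 6246215089*I*√206705/6245624399 ≈ -1.2777e-5 + 454.65*I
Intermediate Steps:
p(I, G) = √(G² + I²)
w = I*√206705 (w = √(-206705) = I*√206705 ≈ 454.65*I)
1/(p(-643, -421) + (-133 - 300*263)) + w = 1/(√((-421)² + (-643)²) + (-133 - 300*263)) + I*√206705 = 1/(√(177241 + 413449) + (-133 - 78900)) + I*√206705 = 1/(√590690 - 79033) + I*√206705 = 1/(-79033 + √590690) + I*√206705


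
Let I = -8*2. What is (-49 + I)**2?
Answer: 4225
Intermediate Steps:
I = -16 (I = -2*8 = -16)
(-49 + I)**2 = (-49 - 16)**2 = (-65)**2 = 4225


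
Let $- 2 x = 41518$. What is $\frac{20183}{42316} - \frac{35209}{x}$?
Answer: $\frac{1908882941}{878437844} \approx 2.173$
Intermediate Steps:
$x = -20759$ ($x = \left(- \frac{1}{2}\right) 41518 = -20759$)
$\frac{20183}{42316} - \frac{35209}{x} = \frac{20183}{42316} - \frac{35209}{-20759} = 20183 \cdot \frac{1}{42316} - - \frac{35209}{20759} = \frac{20183}{42316} + \frac{35209}{20759} = \frac{1908882941}{878437844}$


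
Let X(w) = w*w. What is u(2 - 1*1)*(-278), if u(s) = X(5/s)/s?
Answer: -6950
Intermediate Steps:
X(w) = w²
u(s) = 25/s³ (u(s) = (5/s)²/s = (25/s²)/s = 25/s³)
u(2 - 1*1)*(-278) = (25/(2 - 1*1)³)*(-278) = (25/(2 - 1)³)*(-278) = (25/1³)*(-278) = (25*1)*(-278) = 25*(-278) = -6950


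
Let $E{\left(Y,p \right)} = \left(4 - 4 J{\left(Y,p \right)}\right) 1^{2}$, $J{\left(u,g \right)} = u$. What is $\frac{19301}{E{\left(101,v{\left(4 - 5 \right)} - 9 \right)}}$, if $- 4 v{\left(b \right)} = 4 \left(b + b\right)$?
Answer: $- \frac{19301}{400} \approx -48.253$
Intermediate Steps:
$v{\left(b \right)} = - 2 b$ ($v{\left(b \right)} = - \frac{4 \left(b + b\right)}{4} = - \frac{4 \cdot 2 b}{4} = - \frac{8 b}{4} = - 2 b$)
$E{\left(Y,p \right)} = 4 - 4 Y$ ($E{\left(Y,p \right)} = \left(4 - 4 Y\right) 1^{2} = \left(4 - 4 Y\right) 1 = 4 - 4 Y$)
$\frac{19301}{E{\left(101,v{\left(4 - 5 \right)} - 9 \right)}} = \frac{19301}{4 - 404} = \frac{19301}{-400} = 19301 \left(- \frac{1}{400}\right) = - \frac{19301}{400}$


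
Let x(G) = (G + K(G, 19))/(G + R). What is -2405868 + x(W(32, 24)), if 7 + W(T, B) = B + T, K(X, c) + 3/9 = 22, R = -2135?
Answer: -7527961078/3129 ≈ -2.4059e+6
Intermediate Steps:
K(X, c) = 65/3 (K(X, c) = -1/3 + 22 = 65/3)
W(T, B) = -7 + B + T (W(T, B) = -7 + (B + T) = -7 + B + T)
x(G) = (65/3 + G)/(-2135 + G) (x(G) = (G + 65/3)/(G - 2135) = (65/3 + G)/(-2135 + G))
-2405868 + x(W(32, 24)) = -2405868 + (65/3 + (-7 + 24 + 32))/(-2135 + (-7 + 24 + 32)) = -2405868 + (65/3 + 49)/(-2135 + 49) = -2405868 + (212/3)/(-2086) = -2405868 - 1/2086*212/3 = -2405868 - 106/3129 = -7527961078/3129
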